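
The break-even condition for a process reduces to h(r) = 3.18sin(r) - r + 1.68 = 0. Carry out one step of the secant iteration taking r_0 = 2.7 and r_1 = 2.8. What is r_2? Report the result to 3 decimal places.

h(2.7) = 0.33907, h(2.8) = -0.05474
r_2 = 2.80000 − (-0.05474)·(2.80000 − 2.70000) / (-0.05474 − 0.33907) = 2.80000 − (-0.00547)/(-0.39381) = 2.78610

2.786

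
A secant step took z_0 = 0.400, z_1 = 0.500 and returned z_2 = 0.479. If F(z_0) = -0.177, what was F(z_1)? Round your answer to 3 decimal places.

The secant line through (0.400, -0.177) and (0.500, F(z_1)) crosses zero at z_2 = 0.479.
So (0.400, -0.177), (0.500, F(z_1)), (0.479, 0) are collinear:
F(z_1) = -0.177 · (0.500 − 0.479) / (0.400 − 0.479) = -0.177 · (0.02100)/(-0.07900) = 0.04705

0.047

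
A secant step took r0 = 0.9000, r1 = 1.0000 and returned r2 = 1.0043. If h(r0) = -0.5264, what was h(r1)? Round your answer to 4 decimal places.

-0.0217

The secant line through (0.9000, -0.5264) and (1.0000, h(r1)) crosses zero at r2 = 1.0043.
So (0.9000, -0.5264), (1.0000, h(r1)), (1.0043, 0) are collinear:
h(r1) = -0.5264 · (1.0000 − 1.0043) / (0.9000 − 1.0043) = -0.5264 · (-0.004300)/(-0.104300) = -0.021702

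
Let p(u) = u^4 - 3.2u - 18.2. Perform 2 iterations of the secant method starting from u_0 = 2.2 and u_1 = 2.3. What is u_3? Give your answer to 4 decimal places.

p(2.2) = -1.814400, p(2.3) = 2.424100
u_2 = 2.300000 − 2.424100·(2.300000 − 2.200000) / (2.424100 − (-1.814400)) = 2.300000 − (0.242410)/(4.238500) = 2.242808
p(2.242808) = -0.074214
u_3 = 2.242808 − (-0.074214)·(2.242808 − 2.300000) / (-0.074214 − 2.424100) = 2.242808 − (0.004244)/(-2.498314) = 2.244507

2.2445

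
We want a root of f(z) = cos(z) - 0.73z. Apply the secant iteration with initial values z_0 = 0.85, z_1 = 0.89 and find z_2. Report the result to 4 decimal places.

f(0.85) = 0.039483, f(0.89) = -0.020288
z_2 = 0.890000 − (-0.020288)·(0.890000 − 0.850000) / (-0.020288 − 0.039483) = 0.890000 − (-0.000812)/(-0.059771) = 0.876423

0.8764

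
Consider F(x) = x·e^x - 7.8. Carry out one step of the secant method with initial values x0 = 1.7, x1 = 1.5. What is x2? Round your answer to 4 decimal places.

F(1.7) = 1.505711, F(1.5) = -1.077466
x2 = 1.500000 − (-1.077466)·(1.500000 − 1.700000) / (-1.077466 − 1.505711) = 1.500000 − (0.215493)/(-2.583177) = 1.583422

1.5834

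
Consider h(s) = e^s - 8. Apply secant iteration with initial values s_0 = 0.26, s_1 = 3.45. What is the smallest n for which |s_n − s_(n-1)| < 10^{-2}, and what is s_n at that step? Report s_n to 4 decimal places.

n = 8, s_n = 2.0794

h(0.26) = -6.703070, h(3.45) = 23.500392
s_2 = 3.450000 − 23.500392·(3.190000)/(30.203462) = 0.967958;  |Δ| = 2.482042
h(0.967958) = -5.367436
s_3 = 0.967958 − (-5.367436)·(-2.482042)/(-28.867828) = 1.429448;  |Δ| = 0.461489
h(1.429448) = -3.823608
s_4 = 1.429448 − (-3.823608)·(0.461489)/(1.543828) = 2.572421;  |Δ| = 1.142973
h(2.572421) = 5.097498
s_5 = 2.572421 − 5.097498·(1.142973)/(8.921106) = 1.919329;  |Δ| = 0.653092
h(1.919329) = -1.183617
s_6 = 1.919329 − (-1.183617)·(-0.653092)/(-6.281115) = 2.042398;  |Δ| = 0.123069
h(2.042398) = -0.290926
s_7 = 2.042398 − (-0.290926)·(0.123069)/(0.892691) = 2.082506;  |Δ| = 0.040108
h(2.082506) = 0.024553
s_8 = 2.082506 − 0.024553·(0.040108)/(0.315479) = 2.079384;  |Δ| = 0.003122
|s_8 − s_7| = 0.003122 < 10^{-2}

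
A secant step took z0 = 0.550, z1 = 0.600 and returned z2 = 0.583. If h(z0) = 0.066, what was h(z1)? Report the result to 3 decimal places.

-0.034

The secant line through (0.550, 0.066) and (0.600, h(z1)) crosses zero at z2 = 0.583.
So (0.550, 0.066), (0.600, h(z1)), (0.583, 0) are collinear:
h(z1) = 0.066 · (0.600 − 0.583) / (0.550 − 0.583) = 0.066 · (0.01700)/(-0.03300) = -0.03400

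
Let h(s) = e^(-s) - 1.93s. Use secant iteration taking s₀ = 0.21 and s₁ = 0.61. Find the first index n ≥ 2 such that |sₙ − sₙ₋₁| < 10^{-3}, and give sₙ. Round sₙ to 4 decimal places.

h(0.21) = 0.405284, h(0.61) = -0.633949
s₂ = 0.610000 − (-0.633949)·(0.400000)/(-1.039233) = 0.365994;  |Δ| = 0.244006
h(0.365994) = -0.012860
s₃ = 0.365994 − (-0.012860)·(-0.244006)/(0.621089) = 0.360941;  |Δ| = 0.005052
h(0.360941) = 0.000404
s₄ = 0.360941 − 0.000404·(-0.005052)/(0.013264) = 0.361095;  |Δ| = 0.000154
|s₄ − s₃| = 0.000154 < 10^{-3}

n = 4, sₙ = 0.3611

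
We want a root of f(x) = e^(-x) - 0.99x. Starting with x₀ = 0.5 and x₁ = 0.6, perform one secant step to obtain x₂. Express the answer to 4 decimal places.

0.5712

f(0.5) = 0.111531, f(0.6) = -0.045188
x₂ = 0.600000 − (-0.045188)·(0.600000 − 0.500000) / (-0.045188 − 0.111531) = 0.600000 − (-0.004519)/(-0.156719) = 0.571166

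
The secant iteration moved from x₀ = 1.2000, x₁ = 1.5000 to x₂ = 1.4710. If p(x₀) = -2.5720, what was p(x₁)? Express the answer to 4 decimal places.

0.2752

The secant line through (1.2000, -2.5720) and (1.5000, p(x₁)) crosses zero at x₂ = 1.4710.
So (1.2000, -2.5720), (1.5000, p(x₁)), (1.4710, 0) are collinear:
p(x₁) = -2.5720 · (1.5000 − 1.4710) / (1.2000 − 1.4710) = -2.5720 · (0.029000)/(-0.271000) = 0.275232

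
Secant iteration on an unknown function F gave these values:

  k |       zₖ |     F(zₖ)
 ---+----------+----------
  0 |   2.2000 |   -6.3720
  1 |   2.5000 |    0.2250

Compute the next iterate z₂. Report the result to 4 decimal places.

2.4898

z₂ = 2.5000 − 0.2250·(2.5000 − 2.2000) / (0.2250 − (-6.3720))
   = 2.5000 − (0.067500)/(6.597000) = 2.489768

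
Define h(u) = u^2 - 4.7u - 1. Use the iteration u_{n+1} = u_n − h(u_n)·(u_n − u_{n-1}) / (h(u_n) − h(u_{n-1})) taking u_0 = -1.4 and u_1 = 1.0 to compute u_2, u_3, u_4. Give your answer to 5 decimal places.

h(-1.4) = 7.5400000, h(1.0) = -4.7000000
u_2 = 1.0000000 − (-4.7000000)·(1.0000000 − (-1.4000000)) / (-4.7000000 − 7.5400000) = 1.0000000 − (-11.2800000)/(-12.2400000) = 0.0784314
h(0.0784314) = -1.3624760
u_3 = 0.0784314 − (-1.3624760)·(0.0784314 − 1.0000000) / (-1.3624760 − (-4.7000000)) = 0.0784314 − (1.2556151)/(3.3375240) = -0.2977802
h(-0.2977802) = 0.4882399
u_4 = -0.2977802 − 0.4882399·(-0.2977802 − 0.0784314) / (0.4882399 − (-1.3624760)) = -0.2977802 − (-0.1836815)/(1.8507159) = -0.1985313

0.07843, -0.29778, -0.19853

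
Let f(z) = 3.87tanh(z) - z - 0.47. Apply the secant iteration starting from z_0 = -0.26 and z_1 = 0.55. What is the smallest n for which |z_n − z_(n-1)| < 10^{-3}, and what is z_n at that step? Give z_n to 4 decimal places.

f(-0.26) = -1.194124, f(0.55) = 0.917013
z_2 = 0.550000 − 0.917013·(0.810000)/(2.111137) = 0.198161;  |Δ| = 0.351839
f(0.198161) = 0.088839
z_3 = 0.198161 − 0.088839·(-0.351839)/(-0.828174) = 0.160419;  |Δ| = 0.037742
f(0.160419) = -0.014869
z_4 = 0.160419 − (-0.014869)·(-0.037742)/(-0.103708) = 0.165830;  |Δ| = 0.005411
f(0.165830) = 0.000114
z_5 = 0.165830 − 0.000114·(0.005411)/(0.014983) = 0.165789;  |Δ| = 0.000041
|z_5 − z_4| = 0.000041 < 10^{-3}

n = 5, z_n = 0.1658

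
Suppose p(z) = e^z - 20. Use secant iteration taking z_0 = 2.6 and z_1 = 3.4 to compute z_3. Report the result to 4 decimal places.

2.9807

p(2.6) = -6.536262, p(3.4) = 9.964100
z_2 = 3.400000 − 9.964100·(3.400000 − 2.600000) / (9.964100 − (-6.536262)) = 3.400000 − (7.971280)/(16.500362) = 2.916903
p(2.916903) = -1.516051
z_3 = 2.916903 − (-1.516051)·(2.916903 − 3.400000) / (-1.516051 − 9.964100) = 2.916903 − (0.732400)/(-11.480151) = 2.980700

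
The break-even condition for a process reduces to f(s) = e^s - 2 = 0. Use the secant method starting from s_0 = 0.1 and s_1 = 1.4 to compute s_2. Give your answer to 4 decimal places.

f(0.1) = -0.894829, f(1.4) = 2.055200
s_2 = 1.400000 − 2.055200·(1.400000 − 0.100000) / (2.055200 − (-0.894829)) = 1.400000 − (2.671760)/(2.950029) = 0.494328

0.4943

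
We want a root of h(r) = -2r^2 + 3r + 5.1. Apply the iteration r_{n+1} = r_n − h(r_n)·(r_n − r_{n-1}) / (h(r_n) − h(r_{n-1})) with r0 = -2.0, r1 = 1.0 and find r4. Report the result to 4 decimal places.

h(-2.0) = -8.900000, h(1.0) = 6.100000
r2 = 1.000000 − 6.100000·(1.000000 − (-2.000000)) / (6.100000 − (-8.900000)) = 1.000000 − (18.300000)/(15.000000) = -0.220000
h(-0.220000) = 4.343200
r3 = -0.220000 − 4.343200·(-0.220000 − 1.000000) / (4.343200 − 6.100000) = -0.220000 − (-5.298704)/(-1.756800) = -3.236111
h(-3.236111) = -25.553164
r4 = -3.236111 − (-25.553164)·(-3.236111 − (-0.220000)) / (-25.553164 − 4.343200) = -3.236111 − (77.071181)/(-29.896364) = -0.658166

-0.6582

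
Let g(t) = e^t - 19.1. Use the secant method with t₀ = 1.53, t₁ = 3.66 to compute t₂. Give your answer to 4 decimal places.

g(1.53) = -14.481823, g(3.66) = 19.761343
t₂ = 3.660000 − 19.761343·(3.660000 − 1.530000) / (19.761343 − (-14.481823)) = 3.660000 − (42.091660)/(34.243166) = 2.430801

2.4308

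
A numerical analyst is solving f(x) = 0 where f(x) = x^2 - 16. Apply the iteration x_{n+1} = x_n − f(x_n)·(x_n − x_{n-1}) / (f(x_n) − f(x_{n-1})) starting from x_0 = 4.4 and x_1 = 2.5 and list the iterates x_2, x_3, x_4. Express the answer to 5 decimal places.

3.91304, 4.02034, 3.99978

f(4.4) = 3.3600000, f(2.5) = -9.7500000
x_2 = 2.5000000 − (-9.7500000)·(2.5000000 − 4.4000000) / (-9.7500000 − 3.3600000) = 2.5000000 − (18.5250000)/(-13.1100000) = 3.9130435
f(3.9130435) = -0.6880907
x_3 = 3.9130435 − (-0.6880907)·(3.9130435 − 2.5000000) / (-0.6880907 − (-9.7500000)) = 3.9130435 − (-0.9723021)/(9.0619093) = 4.0203390
f(4.0203390) = 0.1631255
x_4 = 4.0203390 − 0.1631255·(4.0203390 − 3.9130435) / (0.1631255 − (-0.6880907)) = 4.0203390 − (0.0175026)/(0.8512163) = 3.9997771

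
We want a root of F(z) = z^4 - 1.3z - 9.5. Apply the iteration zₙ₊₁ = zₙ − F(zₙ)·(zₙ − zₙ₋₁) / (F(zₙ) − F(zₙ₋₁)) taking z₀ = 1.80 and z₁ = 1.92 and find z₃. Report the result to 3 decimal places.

F(1.80) = -1.34240, F(1.92) = 1.59354
z₂ = 1.92000 − 1.59354·(1.92000 − 1.80000) / (1.59354 − (-1.34240)) = 1.92000 − (0.19123)/(2.93594) = 1.85487
F(1.85487) = -0.07406
z₃ = 1.85487 − (-0.07406)·(1.85487 − 1.92000) / (-0.07406 − 1.59354) = 1.85487 − (0.00482)/(-1.66760) = 1.85776

1.858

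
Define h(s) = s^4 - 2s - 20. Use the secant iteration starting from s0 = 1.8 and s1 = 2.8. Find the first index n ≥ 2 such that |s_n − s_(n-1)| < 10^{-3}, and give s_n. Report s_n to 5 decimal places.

h(1.8) = -13.1024000, h(2.8) = 35.8656000
s2 = 2.8000000 − 35.8656000·(1.0000000)/(48.9680000) = 2.0675707;  |Δ| = 0.7324293
h(2.0675707) = -5.8608122
s3 = 2.0675707 − (-5.8608122)·(-0.7324293)/(-41.7264122) = 2.1704463;  |Δ| = 0.1028756
h(2.1704463) = -2.1489066
s4 = 2.1704463 − (-2.1489066)·(0.1028756)/(3.7119057) = 2.2300033;  |Δ| = 0.0595570
h(2.2300033) = 0.2698753
s5 = 2.2300033 − 0.2698753·(0.0595570)/(2.4187818) = 2.2233583;  |Δ| = 0.0066451
h(2.2233583) = -0.0102847
s6 = 2.2233583 − (-0.0102847)·(-0.0066451)/(-0.2801600) = 2.2236022;  |Δ| = 0.0002439
|s6 − s5| = 0.0002439 < 10^{-3}

n = 6, s_n = 2.22360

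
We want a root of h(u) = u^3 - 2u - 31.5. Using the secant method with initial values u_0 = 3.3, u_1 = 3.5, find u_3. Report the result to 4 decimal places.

h(3.3) = -2.163000, h(3.5) = 4.375000
u_2 = 3.500000 − 4.375000·(3.500000 − 3.300000) / (4.375000 − (-2.163000)) = 3.500000 − (0.875000)/(6.538000) = 3.366167
h(3.366167) = -0.090025
u_3 = 3.366167 − (-0.090025)·(3.366167 − 3.500000) / (-0.090025 − 4.375000) = 3.366167 − (0.012048)/(-4.465025) = 3.368865

3.3689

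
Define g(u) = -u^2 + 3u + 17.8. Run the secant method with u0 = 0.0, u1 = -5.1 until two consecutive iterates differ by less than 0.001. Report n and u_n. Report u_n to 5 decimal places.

g(0.0) = 17.8000000, g(-5.1) = -23.5100000
u2 = -5.1000000 − (-23.5100000)·(-5.1000000)/(-41.3100000) = -2.1975309;  |Δ| = 2.9024691
g(-2.1975309) = 6.3782655
u3 = -2.1975309 − 6.3782655·(2.9024691)/(29.8882655) = -2.8169284;  |Δ| = 0.6193976
g(-2.8169284) = 1.4141290
u4 = -2.8169284 − 1.4141290·(-0.6193976)/(-4.9641365) = -2.9933756;  |Δ| = 0.1764472
g(-2.9933756) = -0.1404246
u5 = -2.9933756 − (-0.1404246)·(-0.1764472)/(-1.5545536) = -2.9774370;  |Δ| = 0.0159387
g(-2.9774370) = 0.0025583
u6 = -2.9774370 − 0.0025583·(0.0159387)/(0.1429829) = -2.9777221;  |Δ| = 0.0002852
|u6 − u5| = 0.0002852 < 0.001

n = 6, u_n = -2.97772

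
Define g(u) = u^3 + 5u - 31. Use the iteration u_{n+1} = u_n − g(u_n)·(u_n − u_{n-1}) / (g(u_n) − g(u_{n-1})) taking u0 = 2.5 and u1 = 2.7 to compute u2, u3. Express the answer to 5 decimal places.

2.61368, 2.61661

g(2.5) = -2.8750000, g(2.7) = 2.1830000
u2 = 2.7000000 − 2.1830000·(2.7000000 − 2.5000000) / (2.1830000 − (-2.8750000)) = 2.7000000 − (0.4366000)/(5.0580000) = 2.6136813
g(2.6136813) = -0.0766743
u3 = 2.6136813 − (-0.0766743)·(2.6136813 − 2.7000000) / (-0.0766743 − 2.1830000) = 2.6136813 − (0.0066184)/(-2.2596743) = 2.6166102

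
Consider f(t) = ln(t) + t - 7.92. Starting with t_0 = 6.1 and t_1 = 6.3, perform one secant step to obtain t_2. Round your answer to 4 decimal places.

f(6.1) = -0.011711, f(6.3) = 0.220550
t_2 = 6.300000 − 0.220550·(6.300000 − 6.100000) / (0.220550 − (-0.011711)) = 6.300000 − (0.044110)/(0.232261) = 6.110085

6.1101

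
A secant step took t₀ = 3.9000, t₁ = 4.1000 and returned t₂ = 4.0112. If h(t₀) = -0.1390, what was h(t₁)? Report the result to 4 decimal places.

0.1110

The secant line through (3.9000, -0.1390) and (4.1000, h(t₁)) crosses zero at t₂ = 4.0112.
So (3.9000, -0.1390), (4.1000, h(t₁)), (4.0112, 0) are collinear:
h(t₁) = -0.1390 · (4.1000 − 4.0112) / (3.9000 − 4.0112) = -0.1390 · (0.088800)/(-0.111200) = 0.111000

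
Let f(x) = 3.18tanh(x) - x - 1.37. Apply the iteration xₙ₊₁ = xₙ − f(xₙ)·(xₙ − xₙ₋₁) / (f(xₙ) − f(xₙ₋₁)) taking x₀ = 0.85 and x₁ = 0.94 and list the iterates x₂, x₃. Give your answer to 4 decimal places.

0.8900, 0.8857

f(0.85) = -0.022399, f(0.94) = 0.028007
x₂ = 0.940000 − 0.028007·(0.940000 − 0.850000) / (0.028007 − (-0.022399)) = 0.940000 − (0.002521)/(0.050406) = 0.889994
f(0.889994) = 0.002228
x₃ = 0.889994 − 0.002228·(0.889994 − 0.940000) / (0.002228 − 0.028007) = 0.889994 − (-0.000111)/(-0.025778) = 0.885671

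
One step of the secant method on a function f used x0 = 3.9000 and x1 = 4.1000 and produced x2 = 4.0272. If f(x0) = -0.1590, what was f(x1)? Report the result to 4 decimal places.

0.0910

The secant line through (3.9000, -0.1590) and (4.1000, f(x1)) crosses zero at x2 = 4.0272.
So (3.9000, -0.1590), (4.1000, f(x1)), (4.0272, 0) are collinear:
f(x1) = -0.1590 · (4.1000 − 4.0272) / (3.9000 − 4.0272) = -0.1590 · (0.072800)/(-0.127200) = 0.091000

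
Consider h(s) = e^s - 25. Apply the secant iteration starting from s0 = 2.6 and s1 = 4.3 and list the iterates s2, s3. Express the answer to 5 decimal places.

2.92558, 3.08423

h(2.6) = -11.5362620, h(4.3) = 48.6997937
s2 = 4.3000000 − 48.6997937·(4.3000000 − 2.6000000) / (48.6997937 − (-11.5362620)) = 4.3000000 − (82.7896493)/(60.2360557) = 2.9255798
h(2.9255798) = -6.3549660
s3 = 2.9255798 − (-6.3549660)·(2.9255798 − 4.3000000) / (-6.3549660 − 48.6997937) = 2.9255798 − (8.7343933)/(-55.0547597) = 3.0842290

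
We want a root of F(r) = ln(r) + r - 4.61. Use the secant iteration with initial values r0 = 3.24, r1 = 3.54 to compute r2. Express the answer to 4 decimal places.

3.3901

F(3.24) = -0.194427, F(3.54) = 0.194127
r2 = 3.540000 − 0.194127·(3.540000 − 3.240000) / (0.194127 − (-0.194427)) = 3.540000 − (0.058238)/(0.388553) = 3.390116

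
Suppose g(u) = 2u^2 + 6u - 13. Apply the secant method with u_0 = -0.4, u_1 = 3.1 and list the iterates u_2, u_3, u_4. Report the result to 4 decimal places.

0.9228, 1.3329, 1.4708

g(-0.4) = -15.080000, g(3.1) = 24.820000
u_2 = 3.100000 − 24.820000·(3.100000 − (-0.400000)) / (24.820000 − (-15.080000)) = 3.100000 − (86.870000)/(39.900000) = 0.922807
g(0.922807) = -5.760012
u_3 = 0.922807 − (-5.760012)·(0.922807 − 3.100000) / (-5.760012 − 24.820000) = 0.922807 − (12.540658)/(-30.580012) = 1.332900
g(1.332900) = -1.449351
u_4 = 1.332900 − (-1.449351)·(1.332900 − 0.922807) / (-1.449351 − (-5.760012)) = 1.332900 − (-0.594369)/(4.310661) = 1.470784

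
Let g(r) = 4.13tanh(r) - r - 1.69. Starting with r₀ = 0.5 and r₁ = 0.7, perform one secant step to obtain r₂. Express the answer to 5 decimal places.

g(0.5) = -0.2814561, g(0.7) = 0.1060389
r₂ = 0.7000000 − 0.1060389·(0.7000000 − 0.5000000) / (0.1060389 − (-0.2814561)) = 0.7000000 − (0.0212078)/(0.3874951) = 0.6452695

0.64527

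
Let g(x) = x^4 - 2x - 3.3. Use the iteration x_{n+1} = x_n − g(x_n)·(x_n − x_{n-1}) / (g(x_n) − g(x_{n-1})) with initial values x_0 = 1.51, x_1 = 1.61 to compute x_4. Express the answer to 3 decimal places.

g(1.51) = -1.12114, g(1.61) = 0.19898
x_2 = 1.61000 − 0.19898·(1.61000 − 1.51000) / (0.19898 − (-1.12114)) = 1.61000 − (0.01990)/(1.32013) = 1.59493
g(1.59493) = -0.01898
x_3 = 1.59493 − (-0.01898)·(1.59493 − 1.61000) / (-0.01898 − 0.19898) = 1.59493 − (0.00029)/(-0.21796) = 1.59624
g(1.59624) = -0.00028
x_4 = 1.59624 − (-0.00028)·(1.59624 − 1.59493) / (-0.00028 − (-0.01898)) = 1.59624 − (0.00000)/(0.01870) = 1.59626

1.596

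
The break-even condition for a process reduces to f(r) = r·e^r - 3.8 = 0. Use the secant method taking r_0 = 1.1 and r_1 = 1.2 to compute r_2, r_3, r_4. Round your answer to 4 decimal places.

1.1729, 1.1743, 1.1743

f(1.1) = -0.495417, f(1.2) = 0.184140
r_2 = 1.200000 − 0.184140·(1.200000 − 1.100000) / (0.184140 − (-0.495417)) = 1.200000 − (0.018414)/(0.679558) = 1.172903
f(1.172903) = -0.009929
r_3 = 1.172903 − (-0.009929)·(1.172903 − 1.200000) / (-0.009929 − 0.184140) = 1.172903 − (0.000269)/(-0.194069) = 1.174289
f(1.174289) = -0.000185
r_4 = 1.174289 − (-0.000185)·(1.174289 − 1.172903) / (-0.000185 − (-0.009929)) = 1.174289 − (0.000000)/(0.009744) = 1.174316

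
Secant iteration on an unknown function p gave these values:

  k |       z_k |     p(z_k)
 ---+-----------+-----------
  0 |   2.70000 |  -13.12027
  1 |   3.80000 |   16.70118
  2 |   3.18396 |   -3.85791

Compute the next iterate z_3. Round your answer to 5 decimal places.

z_3 = 3.18396 − (-3.85791)·(3.18396 − 3.80000) / (-3.85791 − 16.70118)
   = 3.18396 − (2.3766269)/(-20.5590900) = 3.2995598

3.29956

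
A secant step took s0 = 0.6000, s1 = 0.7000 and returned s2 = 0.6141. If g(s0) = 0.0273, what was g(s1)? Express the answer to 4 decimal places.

The secant line through (0.6000, 0.0273) and (0.7000, g(s1)) crosses zero at s2 = 0.6141.
So (0.6000, 0.0273), (0.7000, g(s1)), (0.6141, 0) are collinear:
g(s1) = 0.0273 · (0.7000 − 0.6141) / (0.6000 − 0.6141) = 0.0273 · (0.085900)/(-0.014100) = -0.166317

-0.1663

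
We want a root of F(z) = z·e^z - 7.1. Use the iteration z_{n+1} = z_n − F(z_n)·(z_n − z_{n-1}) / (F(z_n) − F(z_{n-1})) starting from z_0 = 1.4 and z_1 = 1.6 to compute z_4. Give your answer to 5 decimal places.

F(1.4) = -1.4227200, F(1.6) = 0.8248519
z_2 = 1.6000000 − 0.8248519·(1.6000000 − 1.4000000) / (0.8248519 − (-1.4227200)) = 1.6000000 − (0.1649704)/(2.2475719) = 1.5266006
F(1.5266006) = -0.0738137
z_3 = 1.5266006 − (-0.0738137)·(1.5266006 − 1.6000000) / (-0.0738137 − 0.8248519) = 1.5266006 − (0.0054179)/(-0.8986655) = 1.5326294
F(1.5326294) = -0.0034109
z_4 = 1.5326294 − (-0.0034109)·(1.5326294 − 1.5266006) / (-0.0034109 − (-0.0738137)) = 1.5326294 − (-0.0000206)/(0.0704028) = 1.5329215

1.53292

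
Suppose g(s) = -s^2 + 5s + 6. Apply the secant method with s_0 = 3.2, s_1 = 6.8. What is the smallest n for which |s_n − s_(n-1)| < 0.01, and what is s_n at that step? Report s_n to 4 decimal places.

n = 5, s_n = 6.0000

g(3.2) = 11.760000, g(6.8) = -6.240000
s_2 = 6.800000 − (-6.240000)·(3.600000)/(-18.000000) = 5.552000;  |Δ| = 1.248000
g(5.552000) = 2.935296
s_3 = 5.552000 − 2.935296·(-1.248000)/(9.175296) = 5.951251;  |Δ| = 0.399251
g(5.951251) = 0.338864
s_4 = 5.951251 − 0.338864·(0.399251)/(-2.596432) = 6.003358;  |Δ| = 0.052107
g(6.003358) = -0.023519
s_5 = 6.003358 − (-0.023519)·(0.052107)/(-0.362383) = 5.999976;  |Δ| = 0.003382
|s_5 − s_4| = 0.003382 < 0.01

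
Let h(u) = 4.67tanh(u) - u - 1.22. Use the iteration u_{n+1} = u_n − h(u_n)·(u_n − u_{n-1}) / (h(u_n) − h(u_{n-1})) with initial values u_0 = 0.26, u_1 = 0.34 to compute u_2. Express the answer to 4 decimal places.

h(0.26) = -0.292440, h(0.34) = -0.030681
u_2 = 0.340000 − (-0.030681)·(0.340000 − 0.260000) / (-0.030681 − (-0.292440)) = 0.340000 − (-0.002454)/(0.261759) = 0.349377

0.3494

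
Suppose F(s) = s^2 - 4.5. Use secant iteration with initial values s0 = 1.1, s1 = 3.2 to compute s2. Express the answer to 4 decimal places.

1.8651

F(1.1) = -3.290000, F(3.2) = 5.740000
s2 = 3.200000 − 5.740000·(3.200000 − 1.100000) / (5.740000 − (-3.290000)) = 3.200000 − (12.054000)/(9.030000) = 1.865116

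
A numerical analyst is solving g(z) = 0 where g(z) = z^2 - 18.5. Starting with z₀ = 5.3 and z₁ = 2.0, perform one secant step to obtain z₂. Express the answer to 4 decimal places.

g(5.3) = 9.590000, g(2.0) = -14.500000
z₂ = 2.000000 − (-14.500000)·(2.000000 − 5.300000) / (-14.500000 − 9.590000) = 2.000000 − (47.850000)/(-24.090000) = 3.986301

3.9863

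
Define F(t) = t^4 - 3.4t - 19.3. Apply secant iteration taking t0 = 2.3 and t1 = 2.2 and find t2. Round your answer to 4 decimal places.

2.2795

F(2.3) = 0.864100, F(2.2) = -3.354400
t2 = 2.200000 − (-3.354400)·(2.200000 − 2.300000) / (-3.354400 − 0.864100) = 2.200000 − (0.335440)/(-4.218500) = 2.279516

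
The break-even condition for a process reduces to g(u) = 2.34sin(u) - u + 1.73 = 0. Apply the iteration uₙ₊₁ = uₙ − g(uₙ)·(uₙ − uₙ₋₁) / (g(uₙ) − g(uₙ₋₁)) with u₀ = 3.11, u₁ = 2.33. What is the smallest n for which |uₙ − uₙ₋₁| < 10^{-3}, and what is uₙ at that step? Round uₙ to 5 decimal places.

g(3.11) = -1.3060855, g(2.33) = 1.0973995
u₂ = 2.3300000 − 1.0973995·(-0.7800000)/(2.4034850) = 2.6861377;  |Δ| = 0.3561377
g(2.6861377) = 0.0731603
u₃ = 2.6861377 − 0.0731603·(0.3561377)/(-1.0242392) = 2.7115762;  |Δ| = 0.0254385
g(2.7115762) = -0.0060636
u₄ = 2.7115762 − (-0.0060636)·(0.0254385)/(-0.0792239) = 2.7096292;  |Δ| = 0.0019470
g(2.7096292) = 0.0000228
u₅ = 2.7096292 − 0.0000228·(-0.0019470)/(0.0060864) = 2.7096365;  |Δ| = 0.0000073
|u₅ − u₄| = 0.0000073 < 10^{-3}

n = 5, uₙ = 2.70964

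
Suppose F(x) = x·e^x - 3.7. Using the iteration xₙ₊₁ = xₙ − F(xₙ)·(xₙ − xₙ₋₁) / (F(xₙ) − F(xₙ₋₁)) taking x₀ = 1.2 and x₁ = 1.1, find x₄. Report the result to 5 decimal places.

1.15995

F(1.2) = 0.2841403, F(1.1) = -0.3954174
x₂ = 1.1000000 − (-0.3954174)·(1.1000000 − 1.2000000) / (-0.3954174 − 0.2841403) = 1.1000000 − (0.0395417)/(-0.6795577) = 1.1581875
F(1.1581875) = -0.0121497
x₃ = 1.1581875 − (-0.0121497)·(1.1581875 − 1.1000000) / (-0.0121497 − (-0.3954174)) = 1.1581875 − (-0.0007070)/(0.3832677) = 1.1600320
F(1.1600320) = 0.0005433
x₄ = 1.1600320 − 0.0005433·(1.1600320 − 1.1581875) / (0.0005433 − (-0.0121497)) = 1.1600320 − (0.0000010)/(0.0126929) = 1.1599531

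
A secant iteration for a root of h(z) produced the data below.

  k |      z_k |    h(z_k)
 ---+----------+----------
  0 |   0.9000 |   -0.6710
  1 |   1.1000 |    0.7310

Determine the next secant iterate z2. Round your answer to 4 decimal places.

0.9957

z2 = 1.1000 − 0.7310·(1.1000 − 0.9000) / (0.7310 − (-0.6710))
   = 1.1000 − (0.146200)/(1.402000) = 0.995720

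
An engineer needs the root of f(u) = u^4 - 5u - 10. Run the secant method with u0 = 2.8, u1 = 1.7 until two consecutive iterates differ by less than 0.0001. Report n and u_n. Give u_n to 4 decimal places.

f(2.8) = 37.465600, f(1.7) = -10.147900
u2 = 1.700000 − (-10.147900)·(-1.100000)/(-47.613500) = 1.934444;  |Δ| = 0.234444
f(1.934444) = -5.669110
u3 = 1.934444 − (-5.669110)·(0.234444)/(4.478790) = 2.231195;  |Δ| = 0.296752
f(2.231195) = 3.626822
u4 = 2.231195 − 3.626822·(0.296752)/(9.295932) = 2.115417;  |Δ| = 0.115778
f(2.115417) = -0.551549
u5 = 2.115417 − (-0.551549)·(-0.115778)/(-4.178372) = 2.130700;  |Δ| = 0.015283
f(2.130700) = -0.042964
u6 = 2.130700 − (-0.042964)·(0.015283)/(0.508585) = 2.131991;  |Δ| = 0.001291
f(2.131991) = 0.000580
u7 = 2.131991 − 0.000580·(0.001291)/(0.043545) = 2.131974;  |Δ| = 0.000017
|u7 − u6| = 0.000017 < 0.0001

n = 7, u_n = 2.1320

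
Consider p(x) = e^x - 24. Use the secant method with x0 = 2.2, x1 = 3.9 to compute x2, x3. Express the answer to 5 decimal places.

2.83049, 3.06273

p(2.2) = -14.9749865, p(3.9) = 25.4024491
x2 = 3.9000000 − 25.4024491·(3.9000000 − 2.2000000) / (25.4024491 − (-14.9749865)) = 3.9000000 − (43.1841635)/(40.3774356) = 2.8304877
p(2.8304877) = -7.0462726
x3 = 2.8304877 − (-7.0462726)·(2.8304877 − 3.9000000) / (-7.0462726 − 25.4024491) = 2.8304877 − (7.5360752)/(-32.4487217) = 3.0627334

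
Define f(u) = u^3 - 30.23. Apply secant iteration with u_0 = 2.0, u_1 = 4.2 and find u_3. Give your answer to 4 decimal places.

3.0035

f(2.0) = -22.230000, f(4.2) = 43.858000
u_2 = 4.200000 − 43.858000·(4.200000 − 2.000000) / (43.858000 − (-22.230000)) = 4.200000 − (96.487600)/(66.088000) = 2.740013
f(2.740013) = -9.658876
u_3 = 2.740013 − (-9.658876)·(2.740013 − 4.200000) / (-9.658876 − 43.858000) = 2.740013 − (14.101830)/(-53.516876) = 3.003516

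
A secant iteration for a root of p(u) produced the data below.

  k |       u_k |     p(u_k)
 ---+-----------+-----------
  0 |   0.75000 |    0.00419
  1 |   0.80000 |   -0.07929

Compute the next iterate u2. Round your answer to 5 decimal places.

0.75251

u2 = 0.80000 − (-0.07929)·(0.80000 − 0.75000) / (-0.07929 − 0.00419)
   = 0.80000 − (-0.0039645)/(-0.0834800) = 0.7525096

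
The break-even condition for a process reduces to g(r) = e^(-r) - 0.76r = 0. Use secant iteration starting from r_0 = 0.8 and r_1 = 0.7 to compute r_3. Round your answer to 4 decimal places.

g(0.8) = -0.158671, g(0.7) = -0.035415
r_2 = 0.700000 − (-0.035415)·(0.700000 − 0.800000) / (-0.035415 − (-0.158671)) = 0.700000 − (0.003541)/(0.123256) = 0.671267
g(0.671267) = 0.000897
r_3 = 0.671267 − 0.000897·(0.671267 − 0.700000) / (0.000897 − (-0.035415)) = 0.671267 − (-0.000026)/(0.036312) = 0.671977

0.6720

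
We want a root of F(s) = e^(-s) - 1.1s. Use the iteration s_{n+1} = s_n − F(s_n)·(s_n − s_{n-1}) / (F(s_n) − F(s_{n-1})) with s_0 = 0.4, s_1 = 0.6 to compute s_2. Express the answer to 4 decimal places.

F(0.4) = 0.230320, F(0.6) = -0.111188
s_2 = 0.600000 − (-0.111188)·(0.600000 − 0.400000) / (-0.111188 − 0.230320) = 0.600000 − (-0.022238)/(-0.341508) = 0.534884

0.5349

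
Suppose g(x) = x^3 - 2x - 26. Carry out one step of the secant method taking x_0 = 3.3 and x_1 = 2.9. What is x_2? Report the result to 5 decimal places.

g(3.3) = 3.3370000, g(2.9) = -7.4110000
x_2 = 2.9000000 − (-7.4110000)·(2.9000000 − 3.3000000) / (-7.4110000 − 3.3370000) = 2.9000000 − (2.9644000)/(-10.7480000) = 3.1758095

3.17581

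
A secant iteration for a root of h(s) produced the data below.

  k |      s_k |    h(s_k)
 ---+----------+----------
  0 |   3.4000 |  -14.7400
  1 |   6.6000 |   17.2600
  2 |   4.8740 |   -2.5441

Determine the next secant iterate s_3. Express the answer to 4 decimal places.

5.0957

s_3 = 4.8740 − (-2.5441)·(4.8740 − 6.6000) / (-2.5441 − 17.2600)
   = 4.8740 − (4.391117)/(-19.804100) = 5.095728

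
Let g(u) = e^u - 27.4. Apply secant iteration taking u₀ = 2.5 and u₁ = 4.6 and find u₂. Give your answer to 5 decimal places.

2.86605

g(2.5) = -15.2175060, g(4.6) = 72.0843156
u₂ = 4.6000000 − 72.0843156·(4.6000000 − 2.5000000) / (72.0843156 − (-15.2175060)) = 4.6000000 − (151.3770628)/(87.3018217) = 2.8660492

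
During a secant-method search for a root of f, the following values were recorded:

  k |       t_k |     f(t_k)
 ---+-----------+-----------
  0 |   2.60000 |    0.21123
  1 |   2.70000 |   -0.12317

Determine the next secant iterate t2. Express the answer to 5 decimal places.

t2 = 2.70000 − (-0.12317)·(2.70000 − 2.60000) / (-0.12317 − 0.21123)
   = 2.70000 − (-0.0123170)/(-0.3344000) = 2.6631669

2.66317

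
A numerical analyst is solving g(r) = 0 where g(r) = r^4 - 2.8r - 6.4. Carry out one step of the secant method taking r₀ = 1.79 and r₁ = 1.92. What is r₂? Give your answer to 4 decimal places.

1.8403

g(1.79) = -1.145743, g(1.92) = 1.813545
r₂ = 1.920000 − 1.813545·(1.920000 − 1.790000) / (1.813545 − (-1.145743)) = 1.920000 − (0.235761)/(2.959288) = 1.840332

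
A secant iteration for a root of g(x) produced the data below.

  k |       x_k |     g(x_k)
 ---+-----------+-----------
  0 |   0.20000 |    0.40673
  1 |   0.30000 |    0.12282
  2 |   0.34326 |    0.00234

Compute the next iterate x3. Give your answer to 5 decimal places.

0.34410

x3 = 0.34326 − 0.00234·(0.34326 − 0.30000) / (0.00234 − 0.12282)
   = 0.34326 − (0.0001012)/(-0.1204800) = 0.3441002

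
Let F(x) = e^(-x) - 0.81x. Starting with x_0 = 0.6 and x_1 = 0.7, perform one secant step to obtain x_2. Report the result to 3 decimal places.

0.647

F(0.6) = 0.06281, F(0.7) = -0.07041
x_2 = 0.70000 − (-0.07041)·(0.70000 − 0.60000) / (-0.07041 − 0.06281) = 0.70000 − (-0.00704)/(-0.13323) = 0.64715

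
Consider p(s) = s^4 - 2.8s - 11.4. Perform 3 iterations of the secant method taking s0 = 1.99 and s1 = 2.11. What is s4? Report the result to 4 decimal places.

p(1.99) = -1.289608, p(2.11) = 2.513194
s2 = 2.110000 − 2.513194·(2.110000 − 1.990000) / (2.513194 − (-1.289608)) = 2.110000 − (0.301583)/(3.802802) = 2.030694
p(2.030694) = -0.080878
s3 = 2.030694 − (-0.080878)·(2.030694 − 2.110000) / (-0.080878 − 2.513194) = 2.030694 − (0.006414)/(-2.594073) = 2.033167
p(2.033167) = -0.004828
s4 = 2.033167 − (-0.004828)·(2.033167 − 2.030694) / (-0.004828 − (-0.080878)) = 2.033167 − (-0.000012)/(0.076050) = 2.033324

2.0333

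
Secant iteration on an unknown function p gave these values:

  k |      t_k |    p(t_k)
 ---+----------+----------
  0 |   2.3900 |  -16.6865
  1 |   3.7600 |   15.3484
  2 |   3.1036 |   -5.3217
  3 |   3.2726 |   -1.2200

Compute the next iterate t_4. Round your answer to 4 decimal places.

3.3229

t_4 = 3.2726 − (-1.2200)·(3.2726 − 3.1036) / (-1.2200 − (-5.3217))
   = 3.2726 − (-0.206180)/(4.101700) = 3.322867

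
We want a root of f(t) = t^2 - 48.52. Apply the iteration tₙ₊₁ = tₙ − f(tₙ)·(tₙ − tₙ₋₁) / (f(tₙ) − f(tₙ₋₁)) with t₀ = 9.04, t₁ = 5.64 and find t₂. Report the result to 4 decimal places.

6.7783

f(9.04) = 33.201600, f(5.64) = -16.710400
t₂ = 5.640000 − (-16.710400)·(5.640000 − 9.040000) / (-16.710400 − 33.201600) = 5.640000 − (56.815360)/(-49.912000) = 6.778311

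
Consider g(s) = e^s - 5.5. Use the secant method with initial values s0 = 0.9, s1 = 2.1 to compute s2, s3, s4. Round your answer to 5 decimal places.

g(0.9) = -3.0403969, g(2.1) = 2.6661699
s2 = 2.1000000 − 2.6661699·(2.1000000 − 0.9000000) / (2.6661699 − (-3.0403969)) = 2.1000000 − (3.1994039)/(5.7065668) = 1.5393470
g(1.5393470) = -0.8384548
s3 = 1.5393470 − (-0.8384548)·(1.5393470 − 2.1000000) / (-0.8384548 − 2.6661699) = 1.5393470 − (0.4700822)/(-3.5046247) = 1.6734790
g(1.6734790) = -0.1693192
s4 = 1.6734790 − (-0.1693192)·(1.6734790 − 1.5393470) / (-0.1693192 − (-0.8384548)) = 1.6734790 − (-0.0227111)/(0.6691355) = 1.7074199

1.53935, 1.67348, 1.70742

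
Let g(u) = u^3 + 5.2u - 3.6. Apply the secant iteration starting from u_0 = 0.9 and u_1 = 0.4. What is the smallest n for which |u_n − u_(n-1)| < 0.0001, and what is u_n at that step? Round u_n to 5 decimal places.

g(0.9) = 1.8090000, g(0.4) = -1.4560000
u_2 = 0.4000000 − (-1.4560000)·(-0.5000000)/(-3.2650000) = 0.6229709;  |Δ| = 0.2229709
g(0.6229709) = -0.1187808
u_3 = 0.6229709 − (-0.1187808)·(0.2229709)/(1.3372192) = 0.6427767;  |Δ| = 0.0198058
g(0.6427767) = 0.0080095
u_4 = 0.6427767 − 0.0080095·(0.0198058)/(0.1267904) = 0.6415255;  |Δ| = 0.0012512
g(0.6415255) = -0.0000443
u_5 = 0.6415255 − (-0.0000443)·(-0.0012512)/(-0.0080538) = 0.6415324;  |Δ| = 0.0000069
|u_5 − u_4| = 0.0000069 < 0.0001

n = 5, u_n = 0.64153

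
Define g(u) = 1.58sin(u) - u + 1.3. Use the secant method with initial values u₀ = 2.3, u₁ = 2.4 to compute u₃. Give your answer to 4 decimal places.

g(2.3) = 0.178214, g(2.4) = -0.032768
u₂ = 2.400000 − (-0.032768)·(2.400000 − 2.300000) / (-0.032768 − 0.178214) = 2.400000 − (-0.003277)/(-0.210982) = 2.384469
g(2.384469) = 0.000729
u₃ = 2.384469 − 0.000729·(2.384469 − 2.400000) / (0.000729 − (-0.032768)) = 2.384469 − (-0.000011)/(0.033497) = 2.384807

2.3848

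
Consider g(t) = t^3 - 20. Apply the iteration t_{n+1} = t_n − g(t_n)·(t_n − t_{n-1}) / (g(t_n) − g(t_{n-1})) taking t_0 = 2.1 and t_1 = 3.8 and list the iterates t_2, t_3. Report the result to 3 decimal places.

2.500, 2.645

g(2.1) = -10.73900, g(3.8) = 34.87200
t_2 = 3.80000 − 34.87200·(3.80000 − 2.10000) / (34.87200 − (-10.73900)) = 3.80000 − (59.28240)/(45.61100) = 2.50026
g(2.50026) = -4.37011
t_3 = 2.50026 − (-4.37011)·(2.50026 − 3.80000) / (-4.37011 − 34.87200) = 2.50026 − (5.68000)/(-39.24211) = 2.64500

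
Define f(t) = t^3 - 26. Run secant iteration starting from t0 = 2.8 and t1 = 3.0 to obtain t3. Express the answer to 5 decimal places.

2.96247

f(2.8) = -4.0480000, f(3.0) = 1.0000000
t2 = 3.0000000 − 1.0000000·(3.0000000 − 2.8000000) / (1.0000000 − (-4.0480000)) = 3.0000000 − (0.2000000)/(5.0480000) = 2.9603803
f(2.9603803) = -0.0556653
t3 = 2.9603803 − (-0.0556653)·(2.9603803 − 3.0000000) / (-0.0556653 − 1.0000000) = 2.9603803 − (0.0022054)/(-1.0556653) = 2.9624695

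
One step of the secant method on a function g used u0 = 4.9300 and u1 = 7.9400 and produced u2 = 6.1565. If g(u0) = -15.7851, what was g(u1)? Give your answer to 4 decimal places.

22.9537

The secant line through (4.9300, -15.7851) and (7.9400, g(u1)) crosses zero at u2 = 6.1565.
So (4.9300, -15.7851), (7.9400, g(u1)), (6.1565, 0) are collinear:
g(u1) = -15.7851 · (7.9400 − 6.1565) / (4.9300 − 6.1565) = -15.7851 · (1.783500)/(-1.226500) = 22.953710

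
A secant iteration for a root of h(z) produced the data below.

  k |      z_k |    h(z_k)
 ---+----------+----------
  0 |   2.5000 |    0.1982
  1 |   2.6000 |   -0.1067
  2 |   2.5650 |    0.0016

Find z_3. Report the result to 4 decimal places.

2.5655

z_3 = 2.5650 − 0.0016·(2.5650 − 2.6000) / (0.0016 − (-0.1067))
   = 2.5650 − (-0.000056)/(0.108300) = 2.565517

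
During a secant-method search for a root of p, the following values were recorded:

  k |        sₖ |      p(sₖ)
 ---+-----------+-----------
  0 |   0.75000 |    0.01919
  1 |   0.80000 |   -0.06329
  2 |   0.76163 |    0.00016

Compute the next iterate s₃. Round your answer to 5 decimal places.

0.76173

s₃ = 0.76163 − 0.00016·(0.76163 − 0.80000) / (0.00016 − (-0.06329))
   = 0.76163 − (-0.0000061)/(0.0634500) = 0.7617268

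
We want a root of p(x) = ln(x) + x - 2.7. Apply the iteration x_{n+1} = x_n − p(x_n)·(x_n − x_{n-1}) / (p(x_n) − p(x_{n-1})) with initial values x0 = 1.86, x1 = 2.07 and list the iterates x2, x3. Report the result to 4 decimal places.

2.0054, 2.0046

p(1.86) = -0.219424, p(2.07) = 0.097549
x2 = 2.070000 − 0.097549·(2.070000 − 1.860000) / (0.097549 − (-0.219424)) = 2.070000 − (0.020485)/(0.316972) = 2.005372
p(2.005372) = 0.001202
x3 = 2.005372 − 0.001202·(2.005372 − 2.070000) / (0.001202 − 0.097549) = 2.005372 − (-0.000078)/(-0.096347) = 2.004566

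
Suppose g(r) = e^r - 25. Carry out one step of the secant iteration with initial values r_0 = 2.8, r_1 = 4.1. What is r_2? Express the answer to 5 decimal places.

g(2.8) = -8.5553532, g(4.1) = 35.3402876
r_2 = 4.1000000 − 35.3402876·(4.1000000 − 2.8000000) / (35.3402876 − (-8.5553532)) = 4.1000000 − (45.9423739)/(43.8956408) = 3.0533727

3.05337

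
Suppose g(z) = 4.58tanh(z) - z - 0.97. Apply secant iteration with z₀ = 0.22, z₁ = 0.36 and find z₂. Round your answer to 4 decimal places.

0.2818

g(0.22) = -0.198347, g(0.36) = 0.251080
z₂ = 0.360000 − 0.251080·(0.360000 − 0.220000) / (0.251080 − (-0.198347)) = 0.360000 − (0.035151)/(0.449428) = 0.281787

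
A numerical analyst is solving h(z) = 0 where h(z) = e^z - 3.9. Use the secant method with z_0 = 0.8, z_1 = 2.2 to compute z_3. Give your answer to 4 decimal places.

h(0.8) = -1.674459, h(2.2) = 5.125013
z_2 = 2.200000 − 5.125013·(2.200000 − 0.800000) / (5.125013 − (-1.674459)) = 2.200000 − (7.175019)/(6.799473) = 1.144768
h(1.144768) = -0.758287
z_3 = 1.144768 − (-0.758287)·(1.144768 − 2.200000) / (-0.758287 − 5.125013) = 1.144768 − (0.800168)/(-5.883300) = 1.280775

1.2808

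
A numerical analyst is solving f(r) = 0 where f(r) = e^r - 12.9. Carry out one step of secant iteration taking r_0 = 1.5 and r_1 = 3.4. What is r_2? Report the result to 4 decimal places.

f(1.5) = -8.418311, f(3.4) = 17.064100
r_2 = 3.400000 − 17.064100·(3.400000 − 1.500000) / (17.064100 − (-8.418311)) = 3.400000 − (32.421790)/(25.482411) = 2.127680

2.1277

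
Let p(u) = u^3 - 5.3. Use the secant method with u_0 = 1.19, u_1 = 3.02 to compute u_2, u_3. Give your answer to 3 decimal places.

p(1.19) = -3.61484, p(3.02) = 22.24361
u_2 = 3.02000 − 22.24361·(3.02000 − 1.19000) / (22.24361 − (-3.61484)) = 3.02000 − (40.70580)/(25.85845) = 1.44582
p(1.44582) = -2.27765
u_3 = 1.44582 − (-2.27765)·(1.44582 − 3.02000) / (-2.27765 − 22.24361) = 1.44582 − (3.58543)/(-24.52126) = 1.59204

1.446, 1.592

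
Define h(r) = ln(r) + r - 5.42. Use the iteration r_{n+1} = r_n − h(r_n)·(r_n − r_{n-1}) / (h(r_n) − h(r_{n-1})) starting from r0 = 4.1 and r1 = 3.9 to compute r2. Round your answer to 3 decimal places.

h(4.1) = 0.09099, h(3.9) = -0.15902
r2 = 3.90000 − (-0.15902)·(3.90000 − 4.10000) / (-0.15902 − 0.09099) = 3.90000 − (0.03180)/(-0.25001) = 4.02721

4.027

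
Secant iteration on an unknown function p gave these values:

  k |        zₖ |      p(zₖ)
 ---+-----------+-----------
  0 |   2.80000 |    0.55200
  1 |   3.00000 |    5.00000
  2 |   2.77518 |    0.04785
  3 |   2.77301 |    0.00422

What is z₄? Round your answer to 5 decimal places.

2.77280

z₄ = 2.77301 − 0.00422·(2.77301 − 2.77518) / (0.00422 − 0.04785)
   = 2.77301 − (-0.0000092)/(-0.0436300) = 2.7728001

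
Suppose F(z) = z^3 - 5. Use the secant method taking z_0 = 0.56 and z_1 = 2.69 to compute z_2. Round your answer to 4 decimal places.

F(0.56) = -4.824384, F(2.69) = 14.465109
z_2 = 2.690000 − 14.465109·(2.690000 − 0.560000) / (14.465109 − (-4.824384)) = 2.690000 − (30.810682)/(19.289493) = 1.092722

1.0927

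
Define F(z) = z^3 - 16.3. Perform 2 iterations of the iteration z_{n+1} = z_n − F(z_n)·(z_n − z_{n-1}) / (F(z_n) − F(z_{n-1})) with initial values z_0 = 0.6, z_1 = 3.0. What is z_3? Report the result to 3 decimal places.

2.445

F(0.6) = -16.08400, F(3.0) = 10.70000
z_2 = 3.00000 − 10.70000·(3.00000 − 0.60000) / (10.70000 − (-16.08400)) = 3.00000 − (25.68000)/(26.78400) = 2.04122
F(2.04122) = -7.79511
z_3 = 2.04122 − (-7.79511)·(2.04122 − 3.00000) / (-7.79511 − 10.70000) = 2.04122 − (7.47381)/(-18.49511) = 2.44532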